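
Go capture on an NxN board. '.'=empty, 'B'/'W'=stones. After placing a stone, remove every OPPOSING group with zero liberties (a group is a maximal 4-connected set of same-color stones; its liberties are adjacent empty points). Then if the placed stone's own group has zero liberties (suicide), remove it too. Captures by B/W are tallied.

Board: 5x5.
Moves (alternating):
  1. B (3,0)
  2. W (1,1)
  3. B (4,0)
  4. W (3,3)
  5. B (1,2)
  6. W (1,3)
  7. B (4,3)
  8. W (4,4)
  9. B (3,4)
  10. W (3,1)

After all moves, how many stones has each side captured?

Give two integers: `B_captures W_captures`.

Move 1: B@(3,0) -> caps B=0 W=0
Move 2: W@(1,1) -> caps B=0 W=0
Move 3: B@(4,0) -> caps B=0 W=0
Move 4: W@(3,3) -> caps B=0 W=0
Move 5: B@(1,2) -> caps B=0 W=0
Move 6: W@(1,3) -> caps B=0 W=0
Move 7: B@(4,3) -> caps B=0 W=0
Move 8: W@(4,4) -> caps B=0 W=0
Move 9: B@(3,4) -> caps B=1 W=0
Move 10: W@(3,1) -> caps B=1 W=0

Answer: 1 0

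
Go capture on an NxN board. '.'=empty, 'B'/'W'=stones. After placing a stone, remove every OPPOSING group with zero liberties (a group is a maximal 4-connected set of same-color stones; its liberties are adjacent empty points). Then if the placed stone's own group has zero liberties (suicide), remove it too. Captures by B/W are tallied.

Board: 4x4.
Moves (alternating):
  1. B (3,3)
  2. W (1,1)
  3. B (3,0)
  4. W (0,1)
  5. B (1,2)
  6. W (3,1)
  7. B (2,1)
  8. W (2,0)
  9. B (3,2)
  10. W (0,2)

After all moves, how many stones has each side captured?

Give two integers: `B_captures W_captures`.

Answer: 0 1

Derivation:
Move 1: B@(3,3) -> caps B=0 W=0
Move 2: W@(1,1) -> caps B=0 W=0
Move 3: B@(3,0) -> caps B=0 W=0
Move 4: W@(0,1) -> caps B=0 W=0
Move 5: B@(1,2) -> caps B=0 W=0
Move 6: W@(3,1) -> caps B=0 W=0
Move 7: B@(2,1) -> caps B=0 W=0
Move 8: W@(2,0) -> caps B=0 W=1
Move 9: B@(3,2) -> caps B=0 W=1
Move 10: W@(0,2) -> caps B=0 W=1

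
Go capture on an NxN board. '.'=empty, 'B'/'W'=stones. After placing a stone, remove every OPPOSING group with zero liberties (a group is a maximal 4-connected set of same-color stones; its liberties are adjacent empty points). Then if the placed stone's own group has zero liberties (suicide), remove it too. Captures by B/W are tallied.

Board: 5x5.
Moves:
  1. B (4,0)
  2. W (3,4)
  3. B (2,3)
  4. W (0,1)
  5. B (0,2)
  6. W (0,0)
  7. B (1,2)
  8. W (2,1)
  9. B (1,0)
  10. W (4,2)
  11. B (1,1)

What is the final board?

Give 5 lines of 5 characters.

Answer: ..B..
BBB..
.W.B.
....W
B.W..

Derivation:
Move 1: B@(4,0) -> caps B=0 W=0
Move 2: W@(3,4) -> caps B=0 W=0
Move 3: B@(2,3) -> caps B=0 W=0
Move 4: W@(0,1) -> caps B=0 W=0
Move 5: B@(0,2) -> caps B=0 W=0
Move 6: W@(0,0) -> caps B=0 W=0
Move 7: B@(1,2) -> caps B=0 W=0
Move 8: W@(2,1) -> caps B=0 W=0
Move 9: B@(1,0) -> caps B=0 W=0
Move 10: W@(4,2) -> caps B=0 W=0
Move 11: B@(1,1) -> caps B=2 W=0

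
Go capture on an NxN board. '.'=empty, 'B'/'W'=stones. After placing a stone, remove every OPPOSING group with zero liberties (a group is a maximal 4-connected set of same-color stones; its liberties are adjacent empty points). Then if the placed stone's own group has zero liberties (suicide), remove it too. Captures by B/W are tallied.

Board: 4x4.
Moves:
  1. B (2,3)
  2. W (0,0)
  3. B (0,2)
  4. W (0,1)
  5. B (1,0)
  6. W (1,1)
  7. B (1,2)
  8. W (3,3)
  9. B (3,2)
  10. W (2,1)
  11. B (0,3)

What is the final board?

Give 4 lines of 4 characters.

Answer: WWBB
BWB.
.W.B
..B.

Derivation:
Move 1: B@(2,3) -> caps B=0 W=0
Move 2: W@(0,0) -> caps B=0 W=0
Move 3: B@(0,2) -> caps B=0 W=0
Move 4: W@(0,1) -> caps B=0 W=0
Move 5: B@(1,0) -> caps B=0 W=0
Move 6: W@(1,1) -> caps B=0 W=0
Move 7: B@(1,2) -> caps B=0 W=0
Move 8: W@(3,3) -> caps B=0 W=0
Move 9: B@(3,2) -> caps B=1 W=0
Move 10: W@(2,1) -> caps B=1 W=0
Move 11: B@(0,3) -> caps B=1 W=0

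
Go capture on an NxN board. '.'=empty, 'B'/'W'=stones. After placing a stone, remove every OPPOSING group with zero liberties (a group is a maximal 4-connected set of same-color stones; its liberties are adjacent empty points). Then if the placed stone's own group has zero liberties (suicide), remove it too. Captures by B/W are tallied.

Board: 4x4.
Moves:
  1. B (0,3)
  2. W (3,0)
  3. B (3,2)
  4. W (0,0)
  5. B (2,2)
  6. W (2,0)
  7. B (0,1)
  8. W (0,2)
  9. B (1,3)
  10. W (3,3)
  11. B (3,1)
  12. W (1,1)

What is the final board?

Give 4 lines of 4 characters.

Answer: W.WB
.W.B
W.B.
WBBW

Derivation:
Move 1: B@(0,3) -> caps B=0 W=0
Move 2: W@(3,0) -> caps B=0 W=0
Move 3: B@(3,2) -> caps B=0 W=0
Move 4: W@(0,0) -> caps B=0 W=0
Move 5: B@(2,2) -> caps B=0 W=0
Move 6: W@(2,0) -> caps B=0 W=0
Move 7: B@(0,1) -> caps B=0 W=0
Move 8: W@(0,2) -> caps B=0 W=0
Move 9: B@(1,3) -> caps B=0 W=0
Move 10: W@(3,3) -> caps B=0 W=0
Move 11: B@(3,1) -> caps B=0 W=0
Move 12: W@(1,1) -> caps B=0 W=1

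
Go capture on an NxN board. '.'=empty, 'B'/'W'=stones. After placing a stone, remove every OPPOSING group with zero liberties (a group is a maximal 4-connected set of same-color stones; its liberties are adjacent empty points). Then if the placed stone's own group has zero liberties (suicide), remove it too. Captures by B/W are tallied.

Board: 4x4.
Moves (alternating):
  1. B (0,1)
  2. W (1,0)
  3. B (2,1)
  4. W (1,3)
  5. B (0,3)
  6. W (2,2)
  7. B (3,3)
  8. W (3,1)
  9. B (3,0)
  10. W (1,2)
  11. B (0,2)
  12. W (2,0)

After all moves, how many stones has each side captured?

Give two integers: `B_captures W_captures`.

Move 1: B@(0,1) -> caps B=0 W=0
Move 2: W@(1,0) -> caps B=0 W=0
Move 3: B@(2,1) -> caps B=0 W=0
Move 4: W@(1,3) -> caps B=0 W=0
Move 5: B@(0,3) -> caps B=0 W=0
Move 6: W@(2,2) -> caps B=0 W=0
Move 7: B@(3,3) -> caps B=0 W=0
Move 8: W@(3,1) -> caps B=0 W=0
Move 9: B@(3,0) -> caps B=0 W=0
Move 10: W@(1,2) -> caps B=0 W=0
Move 11: B@(0,2) -> caps B=0 W=0
Move 12: W@(2,0) -> caps B=0 W=1

Answer: 0 1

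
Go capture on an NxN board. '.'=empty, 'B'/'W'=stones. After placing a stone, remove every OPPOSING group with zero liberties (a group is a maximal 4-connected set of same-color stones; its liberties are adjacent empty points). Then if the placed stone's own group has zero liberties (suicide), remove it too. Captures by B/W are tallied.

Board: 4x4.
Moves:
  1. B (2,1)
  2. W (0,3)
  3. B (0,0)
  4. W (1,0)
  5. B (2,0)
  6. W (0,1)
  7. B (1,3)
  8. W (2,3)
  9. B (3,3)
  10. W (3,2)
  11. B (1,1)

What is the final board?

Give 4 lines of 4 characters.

Move 1: B@(2,1) -> caps B=0 W=0
Move 2: W@(0,3) -> caps B=0 W=0
Move 3: B@(0,0) -> caps B=0 W=0
Move 4: W@(1,0) -> caps B=0 W=0
Move 5: B@(2,0) -> caps B=0 W=0
Move 6: W@(0,1) -> caps B=0 W=1
Move 7: B@(1,3) -> caps B=0 W=1
Move 8: W@(2,3) -> caps B=0 W=1
Move 9: B@(3,3) -> caps B=0 W=1
Move 10: W@(3,2) -> caps B=0 W=2
Move 11: B@(1,1) -> caps B=0 W=2

Answer: .W.W
WB.B
BB.W
..W.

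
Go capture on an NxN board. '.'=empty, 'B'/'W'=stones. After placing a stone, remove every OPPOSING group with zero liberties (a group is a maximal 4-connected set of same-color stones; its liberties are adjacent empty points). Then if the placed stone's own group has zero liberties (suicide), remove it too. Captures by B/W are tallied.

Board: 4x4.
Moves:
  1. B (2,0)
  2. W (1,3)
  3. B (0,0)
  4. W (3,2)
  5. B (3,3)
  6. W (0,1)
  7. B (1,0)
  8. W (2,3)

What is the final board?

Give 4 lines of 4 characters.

Move 1: B@(2,0) -> caps B=0 W=0
Move 2: W@(1,3) -> caps B=0 W=0
Move 3: B@(0,0) -> caps B=0 W=0
Move 4: W@(3,2) -> caps B=0 W=0
Move 5: B@(3,3) -> caps B=0 W=0
Move 6: W@(0,1) -> caps B=0 W=0
Move 7: B@(1,0) -> caps B=0 W=0
Move 8: W@(2,3) -> caps B=0 W=1

Answer: BW..
B..W
B..W
..W.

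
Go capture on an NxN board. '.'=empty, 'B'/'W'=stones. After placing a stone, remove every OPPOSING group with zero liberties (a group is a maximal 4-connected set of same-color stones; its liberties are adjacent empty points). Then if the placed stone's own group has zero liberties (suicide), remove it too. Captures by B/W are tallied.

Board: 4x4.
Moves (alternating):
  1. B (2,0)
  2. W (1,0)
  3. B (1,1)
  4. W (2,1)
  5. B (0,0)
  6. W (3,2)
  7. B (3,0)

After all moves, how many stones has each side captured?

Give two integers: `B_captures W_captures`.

Answer: 1 0

Derivation:
Move 1: B@(2,0) -> caps B=0 W=0
Move 2: W@(1,0) -> caps B=0 W=0
Move 3: B@(1,1) -> caps B=0 W=0
Move 4: W@(2,1) -> caps B=0 W=0
Move 5: B@(0,0) -> caps B=1 W=0
Move 6: W@(3,2) -> caps B=1 W=0
Move 7: B@(3,0) -> caps B=1 W=0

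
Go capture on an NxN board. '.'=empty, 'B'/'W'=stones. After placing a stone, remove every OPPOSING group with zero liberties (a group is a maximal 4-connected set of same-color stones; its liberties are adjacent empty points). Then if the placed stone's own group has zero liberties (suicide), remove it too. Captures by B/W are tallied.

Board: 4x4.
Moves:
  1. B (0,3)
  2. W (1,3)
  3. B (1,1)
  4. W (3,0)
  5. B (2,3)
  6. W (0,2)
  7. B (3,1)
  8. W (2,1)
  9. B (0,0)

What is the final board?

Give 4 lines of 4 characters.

Move 1: B@(0,3) -> caps B=0 W=0
Move 2: W@(1,3) -> caps B=0 W=0
Move 3: B@(1,1) -> caps B=0 W=0
Move 4: W@(3,0) -> caps B=0 W=0
Move 5: B@(2,3) -> caps B=0 W=0
Move 6: W@(0,2) -> caps B=0 W=1
Move 7: B@(3,1) -> caps B=0 W=1
Move 8: W@(2,1) -> caps B=0 W=1
Move 9: B@(0,0) -> caps B=0 W=1

Answer: B.W.
.B.W
.W.B
WB..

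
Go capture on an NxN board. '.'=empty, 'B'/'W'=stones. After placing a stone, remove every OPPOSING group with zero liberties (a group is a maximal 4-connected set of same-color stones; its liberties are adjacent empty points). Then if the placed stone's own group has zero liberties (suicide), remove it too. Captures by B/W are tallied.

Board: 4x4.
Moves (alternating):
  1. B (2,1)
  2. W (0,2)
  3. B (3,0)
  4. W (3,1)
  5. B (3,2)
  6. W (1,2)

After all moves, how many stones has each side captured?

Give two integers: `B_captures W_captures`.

Move 1: B@(2,1) -> caps B=0 W=0
Move 2: W@(0,2) -> caps B=0 W=0
Move 3: B@(3,0) -> caps B=0 W=0
Move 4: W@(3,1) -> caps B=0 W=0
Move 5: B@(3,2) -> caps B=1 W=0
Move 6: W@(1,2) -> caps B=1 W=0

Answer: 1 0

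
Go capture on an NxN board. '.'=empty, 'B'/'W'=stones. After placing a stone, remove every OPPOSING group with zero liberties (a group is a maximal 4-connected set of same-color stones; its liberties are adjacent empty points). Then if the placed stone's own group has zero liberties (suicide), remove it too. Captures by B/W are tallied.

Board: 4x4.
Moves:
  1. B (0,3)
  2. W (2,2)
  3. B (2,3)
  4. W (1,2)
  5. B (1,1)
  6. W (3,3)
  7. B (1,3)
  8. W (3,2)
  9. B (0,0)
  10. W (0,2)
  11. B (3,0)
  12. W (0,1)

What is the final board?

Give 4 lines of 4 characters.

Move 1: B@(0,3) -> caps B=0 W=0
Move 2: W@(2,2) -> caps B=0 W=0
Move 3: B@(2,3) -> caps B=0 W=0
Move 4: W@(1,2) -> caps B=0 W=0
Move 5: B@(1,1) -> caps B=0 W=0
Move 6: W@(3,3) -> caps B=0 W=0
Move 7: B@(1,3) -> caps B=0 W=0
Move 8: W@(3,2) -> caps B=0 W=0
Move 9: B@(0,0) -> caps B=0 W=0
Move 10: W@(0,2) -> caps B=0 W=3
Move 11: B@(3,0) -> caps B=0 W=3
Move 12: W@(0,1) -> caps B=0 W=3

Answer: BWW.
.BW.
..W.
B.WW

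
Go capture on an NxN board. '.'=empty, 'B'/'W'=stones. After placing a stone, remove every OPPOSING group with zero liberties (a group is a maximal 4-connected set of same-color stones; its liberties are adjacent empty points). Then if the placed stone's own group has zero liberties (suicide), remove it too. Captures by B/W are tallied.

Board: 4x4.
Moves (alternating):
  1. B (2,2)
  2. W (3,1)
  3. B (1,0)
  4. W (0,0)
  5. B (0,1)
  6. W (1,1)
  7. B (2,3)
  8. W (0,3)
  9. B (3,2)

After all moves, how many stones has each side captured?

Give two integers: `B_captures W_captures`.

Move 1: B@(2,2) -> caps B=0 W=0
Move 2: W@(3,1) -> caps B=0 W=0
Move 3: B@(1,0) -> caps B=0 W=0
Move 4: W@(0,0) -> caps B=0 W=0
Move 5: B@(0,1) -> caps B=1 W=0
Move 6: W@(1,1) -> caps B=1 W=0
Move 7: B@(2,3) -> caps B=1 W=0
Move 8: W@(0,3) -> caps B=1 W=0
Move 9: B@(3,2) -> caps B=1 W=0

Answer: 1 0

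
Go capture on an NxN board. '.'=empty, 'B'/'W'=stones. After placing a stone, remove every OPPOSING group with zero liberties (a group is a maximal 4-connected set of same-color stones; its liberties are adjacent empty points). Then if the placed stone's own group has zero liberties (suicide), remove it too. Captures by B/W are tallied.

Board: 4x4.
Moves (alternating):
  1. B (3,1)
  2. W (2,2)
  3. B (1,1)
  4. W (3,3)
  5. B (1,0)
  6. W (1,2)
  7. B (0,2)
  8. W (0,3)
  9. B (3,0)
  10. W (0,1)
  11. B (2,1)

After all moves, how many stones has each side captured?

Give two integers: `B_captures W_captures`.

Answer: 0 1

Derivation:
Move 1: B@(3,1) -> caps B=0 W=0
Move 2: W@(2,2) -> caps B=0 W=0
Move 3: B@(1,1) -> caps B=0 W=0
Move 4: W@(3,3) -> caps B=0 W=0
Move 5: B@(1,0) -> caps B=0 W=0
Move 6: W@(1,2) -> caps B=0 W=0
Move 7: B@(0,2) -> caps B=0 W=0
Move 8: W@(0,3) -> caps B=0 W=0
Move 9: B@(3,0) -> caps B=0 W=0
Move 10: W@(0,1) -> caps B=0 W=1
Move 11: B@(2,1) -> caps B=0 W=1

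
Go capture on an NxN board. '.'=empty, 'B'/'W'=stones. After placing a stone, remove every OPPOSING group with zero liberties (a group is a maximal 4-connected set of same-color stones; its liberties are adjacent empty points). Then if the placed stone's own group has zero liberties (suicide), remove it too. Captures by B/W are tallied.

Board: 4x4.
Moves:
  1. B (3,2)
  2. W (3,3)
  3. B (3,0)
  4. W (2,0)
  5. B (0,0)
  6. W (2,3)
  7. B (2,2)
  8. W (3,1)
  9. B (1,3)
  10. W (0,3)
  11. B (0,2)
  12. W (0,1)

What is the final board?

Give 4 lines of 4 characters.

Move 1: B@(3,2) -> caps B=0 W=0
Move 2: W@(3,3) -> caps B=0 W=0
Move 3: B@(3,0) -> caps B=0 W=0
Move 4: W@(2,0) -> caps B=0 W=0
Move 5: B@(0,0) -> caps B=0 W=0
Move 6: W@(2,3) -> caps B=0 W=0
Move 7: B@(2,2) -> caps B=0 W=0
Move 8: W@(3,1) -> caps B=0 W=1
Move 9: B@(1,3) -> caps B=2 W=1
Move 10: W@(0,3) -> caps B=2 W=1
Move 11: B@(0,2) -> caps B=3 W=1
Move 12: W@(0,1) -> caps B=3 W=1

Answer: BWB.
...B
W.B.
.WB.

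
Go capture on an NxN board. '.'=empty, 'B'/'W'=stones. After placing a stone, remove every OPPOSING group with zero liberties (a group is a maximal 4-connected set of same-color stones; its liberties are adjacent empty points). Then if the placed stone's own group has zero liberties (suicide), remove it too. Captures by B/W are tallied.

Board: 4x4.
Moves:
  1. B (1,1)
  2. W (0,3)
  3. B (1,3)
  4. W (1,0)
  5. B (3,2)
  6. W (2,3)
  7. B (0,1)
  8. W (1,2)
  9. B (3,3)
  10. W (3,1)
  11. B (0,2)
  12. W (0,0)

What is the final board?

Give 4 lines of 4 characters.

Answer: WBBW
WBW.
...W
.WBB

Derivation:
Move 1: B@(1,1) -> caps B=0 W=0
Move 2: W@(0,3) -> caps B=0 W=0
Move 3: B@(1,3) -> caps B=0 W=0
Move 4: W@(1,0) -> caps B=0 W=0
Move 5: B@(3,2) -> caps B=0 W=0
Move 6: W@(2,3) -> caps B=0 W=0
Move 7: B@(0,1) -> caps B=0 W=0
Move 8: W@(1,2) -> caps B=0 W=1
Move 9: B@(3,3) -> caps B=0 W=1
Move 10: W@(3,1) -> caps B=0 W=1
Move 11: B@(0,2) -> caps B=0 W=1
Move 12: W@(0,0) -> caps B=0 W=1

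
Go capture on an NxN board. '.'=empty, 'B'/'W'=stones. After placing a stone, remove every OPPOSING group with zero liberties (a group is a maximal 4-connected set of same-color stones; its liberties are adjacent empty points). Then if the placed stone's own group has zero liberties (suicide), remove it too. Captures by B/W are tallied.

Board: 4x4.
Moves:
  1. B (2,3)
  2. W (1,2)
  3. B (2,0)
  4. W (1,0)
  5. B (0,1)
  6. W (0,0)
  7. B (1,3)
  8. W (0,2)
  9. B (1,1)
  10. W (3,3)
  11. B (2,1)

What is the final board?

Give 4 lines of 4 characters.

Answer: .BW.
.BWB
BB.B
...W

Derivation:
Move 1: B@(2,3) -> caps B=0 W=0
Move 2: W@(1,2) -> caps B=0 W=0
Move 3: B@(2,0) -> caps B=0 W=0
Move 4: W@(1,0) -> caps B=0 W=0
Move 5: B@(0,1) -> caps B=0 W=0
Move 6: W@(0,0) -> caps B=0 W=0
Move 7: B@(1,3) -> caps B=0 W=0
Move 8: W@(0,2) -> caps B=0 W=0
Move 9: B@(1,1) -> caps B=2 W=0
Move 10: W@(3,3) -> caps B=2 W=0
Move 11: B@(2,1) -> caps B=2 W=0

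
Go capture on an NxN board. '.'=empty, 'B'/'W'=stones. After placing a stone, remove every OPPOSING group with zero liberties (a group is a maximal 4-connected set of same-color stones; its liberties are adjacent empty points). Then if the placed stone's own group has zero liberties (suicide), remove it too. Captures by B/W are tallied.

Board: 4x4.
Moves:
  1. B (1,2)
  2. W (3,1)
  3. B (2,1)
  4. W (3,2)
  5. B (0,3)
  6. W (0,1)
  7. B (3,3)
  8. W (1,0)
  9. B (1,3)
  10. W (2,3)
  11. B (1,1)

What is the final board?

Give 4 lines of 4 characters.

Answer: .W.B
WBBB
.B.W
.WW.

Derivation:
Move 1: B@(1,2) -> caps B=0 W=0
Move 2: W@(3,1) -> caps B=0 W=0
Move 3: B@(2,1) -> caps B=0 W=0
Move 4: W@(3,2) -> caps B=0 W=0
Move 5: B@(0,3) -> caps B=0 W=0
Move 6: W@(0,1) -> caps B=0 W=0
Move 7: B@(3,3) -> caps B=0 W=0
Move 8: W@(1,0) -> caps B=0 W=0
Move 9: B@(1,3) -> caps B=0 W=0
Move 10: W@(2,3) -> caps B=0 W=1
Move 11: B@(1,1) -> caps B=0 W=1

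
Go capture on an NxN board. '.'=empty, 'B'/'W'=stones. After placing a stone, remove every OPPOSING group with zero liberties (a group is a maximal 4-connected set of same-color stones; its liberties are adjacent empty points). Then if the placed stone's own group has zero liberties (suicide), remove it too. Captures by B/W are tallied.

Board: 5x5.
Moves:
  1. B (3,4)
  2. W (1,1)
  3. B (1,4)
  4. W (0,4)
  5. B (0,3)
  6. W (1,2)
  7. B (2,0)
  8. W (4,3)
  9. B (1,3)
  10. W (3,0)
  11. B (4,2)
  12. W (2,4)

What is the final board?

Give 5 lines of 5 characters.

Move 1: B@(3,4) -> caps B=0 W=0
Move 2: W@(1,1) -> caps B=0 W=0
Move 3: B@(1,4) -> caps B=0 W=0
Move 4: W@(0,4) -> caps B=0 W=0
Move 5: B@(0,3) -> caps B=1 W=0
Move 6: W@(1,2) -> caps B=1 W=0
Move 7: B@(2,0) -> caps B=1 W=0
Move 8: W@(4,3) -> caps B=1 W=0
Move 9: B@(1,3) -> caps B=1 W=0
Move 10: W@(3,0) -> caps B=1 W=0
Move 11: B@(4,2) -> caps B=1 W=0
Move 12: W@(2,4) -> caps B=1 W=0

Answer: ...B.
.WWBB
B...W
W...B
..BW.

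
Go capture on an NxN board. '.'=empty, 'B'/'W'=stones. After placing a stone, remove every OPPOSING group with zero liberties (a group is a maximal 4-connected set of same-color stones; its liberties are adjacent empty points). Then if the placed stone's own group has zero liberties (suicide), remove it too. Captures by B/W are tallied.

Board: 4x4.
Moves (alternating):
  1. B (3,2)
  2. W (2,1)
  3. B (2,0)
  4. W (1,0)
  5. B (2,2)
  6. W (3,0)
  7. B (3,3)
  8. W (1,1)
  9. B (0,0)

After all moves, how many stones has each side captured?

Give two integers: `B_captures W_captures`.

Answer: 0 1

Derivation:
Move 1: B@(3,2) -> caps B=0 W=0
Move 2: W@(2,1) -> caps B=0 W=0
Move 3: B@(2,0) -> caps B=0 W=0
Move 4: W@(1,0) -> caps B=0 W=0
Move 5: B@(2,2) -> caps B=0 W=0
Move 6: W@(3,0) -> caps B=0 W=1
Move 7: B@(3,3) -> caps B=0 W=1
Move 8: W@(1,1) -> caps B=0 W=1
Move 9: B@(0,0) -> caps B=0 W=1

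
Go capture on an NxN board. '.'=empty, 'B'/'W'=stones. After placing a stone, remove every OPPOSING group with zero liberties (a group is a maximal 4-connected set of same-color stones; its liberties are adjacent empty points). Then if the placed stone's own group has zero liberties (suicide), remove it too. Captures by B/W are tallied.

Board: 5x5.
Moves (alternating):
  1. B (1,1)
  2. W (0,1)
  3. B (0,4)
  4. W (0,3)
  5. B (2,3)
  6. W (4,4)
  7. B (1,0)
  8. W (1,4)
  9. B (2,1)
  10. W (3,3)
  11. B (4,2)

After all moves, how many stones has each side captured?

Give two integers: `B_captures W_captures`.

Answer: 0 1

Derivation:
Move 1: B@(1,1) -> caps B=0 W=0
Move 2: W@(0,1) -> caps B=0 W=0
Move 3: B@(0,4) -> caps B=0 W=0
Move 4: W@(0,3) -> caps B=0 W=0
Move 5: B@(2,3) -> caps B=0 W=0
Move 6: W@(4,4) -> caps B=0 W=0
Move 7: B@(1,0) -> caps B=0 W=0
Move 8: W@(1,4) -> caps B=0 W=1
Move 9: B@(2,1) -> caps B=0 W=1
Move 10: W@(3,3) -> caps B=0 W=1
Move 11: B@(4,2) -> caps B=0 W=1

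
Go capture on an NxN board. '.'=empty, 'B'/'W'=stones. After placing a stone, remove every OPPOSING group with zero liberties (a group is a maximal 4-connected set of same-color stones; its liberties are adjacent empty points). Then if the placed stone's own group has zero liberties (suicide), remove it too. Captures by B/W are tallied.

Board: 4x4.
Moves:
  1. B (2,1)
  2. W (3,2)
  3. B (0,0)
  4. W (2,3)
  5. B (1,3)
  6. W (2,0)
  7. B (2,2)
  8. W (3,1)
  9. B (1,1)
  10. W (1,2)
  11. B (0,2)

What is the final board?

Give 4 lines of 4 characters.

Answer: B.B.
.B.B
WBBW
.WW.

Derivation:
Move 1: B@(2,1) -> caps B=0 W=0
Move 2: W@(3,2) -> caps B=0 W=0
Move 3: B@(0,0) -> caps B=0 W=0
Move 4: W@(2,3) -> caps B=0 W=0
Move 5: B@(1,3) -> caps B=0 W=0
Move 6: W@(2,0) -> caps B=0 W=0
Move 7: B@(2,2) -> caps B=0 W=0
Move 8: W@(3,1) -> caps B=0 W=0
Move 9: B@(1,1) -> caps B=0 W=0
Move 10: W@(1,2) -> caps B=0 W=0
Move 11: B@(0,2) -> caps B=1 W=0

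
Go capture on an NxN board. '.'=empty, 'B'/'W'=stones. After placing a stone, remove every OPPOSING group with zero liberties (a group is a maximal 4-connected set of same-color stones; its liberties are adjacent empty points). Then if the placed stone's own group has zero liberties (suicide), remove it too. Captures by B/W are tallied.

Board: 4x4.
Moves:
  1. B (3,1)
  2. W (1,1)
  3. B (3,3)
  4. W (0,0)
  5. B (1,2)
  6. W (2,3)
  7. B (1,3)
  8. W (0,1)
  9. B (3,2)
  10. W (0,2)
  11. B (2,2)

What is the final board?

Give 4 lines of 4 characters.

Answer: WWW.
.WBB
..B.
.BBB

Derivation:
Move 1: B@(3,1) -> caps B=0 W=0
Move 2: W@(1,1) -> caps B=0 W=0
Move 3: B@(3,3) -> caps B=0 W=0
Move 4: W@(0,0) -> caps B=0 W=0
Move 5: B@(1,2) -> caps B=0 W=0
Move 6: W@(2,3) -> caps B=0 W=0
Move 7: B@(1,3) -> caps B=0 W=0
Move 8: W@(0,1) -> caps B=0 W=0
Move 9: B@(3,2) -> caps B=0 W=0
Move 10: W@(0,2) -> caps B=0 W=0
Move 11: B@(2,2) -> caps B=1 W=0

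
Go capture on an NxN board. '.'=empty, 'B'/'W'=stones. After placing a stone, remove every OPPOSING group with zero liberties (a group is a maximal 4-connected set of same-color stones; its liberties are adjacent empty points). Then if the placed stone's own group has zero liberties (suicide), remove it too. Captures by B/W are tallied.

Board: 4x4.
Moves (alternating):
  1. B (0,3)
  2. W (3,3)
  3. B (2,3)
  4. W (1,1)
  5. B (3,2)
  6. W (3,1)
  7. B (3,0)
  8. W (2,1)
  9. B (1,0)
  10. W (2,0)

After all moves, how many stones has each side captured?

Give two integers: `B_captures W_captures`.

Move 1: B@(0,3) -> caps B=0 W=0
Move 2: W@(3,3) -> caps B=0 W=0
Move 3: B@(2,3) -> caps B=0 W=0
Move 4: W@(1,1) -> caps B=0 W=0
Move 5: B@(3,2) -> caps B=1 W=0
Move 6: W@(3,1) -> caps B=1 W=0
Move 7: B@(3,0) -> caps B=1 W=0
Move 8: W@(2,1) -> caps B=1 W=0
Move 9: B@(1,0) -> caps B=1 W=0
Move 10: W@(2,0) -> caps B=1 W=1

Answer: 1 1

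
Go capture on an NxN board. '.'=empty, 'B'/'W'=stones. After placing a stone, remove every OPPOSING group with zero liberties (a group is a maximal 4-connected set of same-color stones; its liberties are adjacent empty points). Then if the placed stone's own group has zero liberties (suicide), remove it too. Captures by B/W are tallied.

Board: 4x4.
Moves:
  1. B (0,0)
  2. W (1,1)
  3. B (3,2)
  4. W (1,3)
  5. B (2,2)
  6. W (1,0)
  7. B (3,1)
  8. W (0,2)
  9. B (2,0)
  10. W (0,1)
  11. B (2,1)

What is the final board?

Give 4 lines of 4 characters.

Move 1: B@(0,0) -> caps B=0 W=0
Move 2: W@(1,1) -> caps B=0 W=0
Move 3: B@(3,2) -> caps B=0 W=0
Move 4: W@(1,3) -> caps B=0 W=0
Move 5: B@(2,2) -> caps B=0 W=0
Move 6: W@(1,0) -> caps B=0 W=0
Move 7: B@(3,1) -> caps B=0 W=0
Move 8: W@(0,2) -> caps B=0 W=0
Move 9: B@(2,0) -> caps B=0 W=0
Move 10: W@(0,1) -> caps B=0 W=1
Move 11: B@(2,1) -> caps B=0 W=1

Answer: .WW.
WW.W
BBB.
.BB.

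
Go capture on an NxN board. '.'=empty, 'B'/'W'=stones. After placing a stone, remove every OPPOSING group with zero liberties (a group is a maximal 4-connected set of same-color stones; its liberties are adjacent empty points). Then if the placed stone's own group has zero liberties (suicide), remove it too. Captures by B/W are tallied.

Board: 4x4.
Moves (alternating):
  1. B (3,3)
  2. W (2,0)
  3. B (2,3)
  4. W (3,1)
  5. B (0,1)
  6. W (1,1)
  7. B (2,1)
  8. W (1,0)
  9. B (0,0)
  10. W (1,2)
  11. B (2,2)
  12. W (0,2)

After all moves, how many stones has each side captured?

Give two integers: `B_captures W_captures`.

Move 1: B@(3,3) -> caps B=0 W=0
Move 2: W@(2,0) -> caps B=0 W=0
Move 3: B@(2,3) -> caps B=0 W=0
Move 4: W@(3,1) -> caps B=0 W=0
Move 5: B@(0,1) -> caps B=0 W=0
Move 6: W@(1,1) -> caps B=0 W=0
Move 7: B@(2,1) -> caps B=0 W=0
Move 8: W@(1,0) -> caps B=0 W=0
Move 9: B@(0,0) -> caps B=0 W=0
Move 10: W@(1,2) -> caps B=0 W=0
Move 11: B@(2,2) -> caps B=0 W=0
Move 12: W@(0,2) -> caps B=0 W=2

Answer: 0 2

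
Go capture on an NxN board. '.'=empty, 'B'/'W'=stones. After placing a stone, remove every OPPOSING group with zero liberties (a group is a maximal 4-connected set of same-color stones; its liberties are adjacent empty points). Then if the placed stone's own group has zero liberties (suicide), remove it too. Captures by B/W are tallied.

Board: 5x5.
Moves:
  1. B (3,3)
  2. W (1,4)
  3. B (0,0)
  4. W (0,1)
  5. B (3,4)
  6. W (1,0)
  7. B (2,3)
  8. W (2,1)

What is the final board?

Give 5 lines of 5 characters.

Answer: .W...
W...W
.W.B.
...BB
.....

Derivation:
Move 1: B@(3,3) -> caps B=0 W=0
Move 2: W@(1,4) -> caps B=0 W=0
Move 3: B@(0,0) -> caps B=0 W=0
Move 4: W@(0,1) -> caps B=0 W=0
Move 5: B@(3,4) -> caps B=0 W=0
Move 6: W@(1,0) -> caps B=0 W=1
Move 7: B@(2,3) -> caps B=0 W=1
Move 8: W@(2,1) -> caps B=0 W=1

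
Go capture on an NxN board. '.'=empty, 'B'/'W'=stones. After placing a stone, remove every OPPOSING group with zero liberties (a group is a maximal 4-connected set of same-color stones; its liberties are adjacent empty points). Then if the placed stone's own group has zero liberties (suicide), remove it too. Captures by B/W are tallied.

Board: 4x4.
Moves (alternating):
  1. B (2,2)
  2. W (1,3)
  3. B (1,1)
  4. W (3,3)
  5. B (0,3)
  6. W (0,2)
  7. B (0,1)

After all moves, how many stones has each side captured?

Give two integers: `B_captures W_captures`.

Move 1: B@(2,2) -> caps B=0 W=0
Move 2: W@(1,3) -> caps B=0 W=0
Move 3: B@(1,1) -> caps B=0 W=0
Move 4: W@(3,3) -> caps B=0 W=0
Move 5: B@(0,3) -> caps B=0 W=0
Move 6: W@(0,2) -> caps B=0 W=1
Move 7: B@(0,1) -> caps B=0 W=1

Answer: 0 1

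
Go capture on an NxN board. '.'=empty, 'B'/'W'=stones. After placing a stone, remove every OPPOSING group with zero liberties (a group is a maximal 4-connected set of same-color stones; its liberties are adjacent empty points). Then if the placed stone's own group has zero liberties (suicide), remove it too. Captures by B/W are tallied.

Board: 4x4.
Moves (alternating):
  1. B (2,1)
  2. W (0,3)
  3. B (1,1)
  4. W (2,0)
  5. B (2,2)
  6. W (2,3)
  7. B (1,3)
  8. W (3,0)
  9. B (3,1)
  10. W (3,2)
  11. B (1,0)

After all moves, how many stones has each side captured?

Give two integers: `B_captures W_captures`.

Answer: 2 0

Derivation:
Move 1: B@(2,1) -> caps B=0 W=0
Move 2: W@(0,3) -> caps B=0 W=0
Move 3: B@(1,1) -> caps B=0 W=0
Move 4: W@(2,0) -> caps B=0 W=0
Move 5: B@(2,2) -> caps B=0 W=0
Move 6: W@(2,3) -> caps B=0 W=0
Move 7: B@(1,3) -> caps B=0 W=0
Move 8: W@(3,0) -> caps B=0 W=0
Move 9: B@(3,1) -> caps B=0 W=0
Move 10: W@(3,2) -> caps B=0 W=0
Move 11: B@(1,0) -> caps B=2 W=0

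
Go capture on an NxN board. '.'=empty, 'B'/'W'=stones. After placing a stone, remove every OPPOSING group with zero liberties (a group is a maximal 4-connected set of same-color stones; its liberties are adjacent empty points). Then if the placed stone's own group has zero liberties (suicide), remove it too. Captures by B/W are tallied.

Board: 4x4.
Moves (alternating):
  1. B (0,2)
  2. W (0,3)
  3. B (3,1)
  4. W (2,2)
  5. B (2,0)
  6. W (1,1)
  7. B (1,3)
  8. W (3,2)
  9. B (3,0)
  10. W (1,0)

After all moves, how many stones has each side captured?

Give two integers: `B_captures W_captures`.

Move 1: B@(0,2) -> caps B=0 W=0
Move 2: W@(0,3) -> caps B=0 W=0
Move 3: B@(3,1) -> caps B=0 W=0
Move 4: W@(2,2) -> caps B=0 W=0
Move 5: B@(2,0) -> caps B=0 W=0
Move 6: W@(1,1) -> caps B=0 W=0
Move 7: B@(1,3) -> caps B=1 W=0
Move 8: W@(3,2) -> caps B=1 W=0
Move 9: B@(3,0) -> caps B=1 W=0
Move 10: W@(1,0) -> caps B=1 W=0

Answer: 1 0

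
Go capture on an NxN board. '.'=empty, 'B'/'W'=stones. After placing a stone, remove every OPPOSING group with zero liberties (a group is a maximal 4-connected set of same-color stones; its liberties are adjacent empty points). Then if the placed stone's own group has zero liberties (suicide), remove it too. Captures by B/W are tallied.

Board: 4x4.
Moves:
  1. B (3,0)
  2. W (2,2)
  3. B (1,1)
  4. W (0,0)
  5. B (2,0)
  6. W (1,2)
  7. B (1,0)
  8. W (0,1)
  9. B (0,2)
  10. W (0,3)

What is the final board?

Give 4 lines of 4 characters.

Answer: ..BW
BBW.
B.W.
B...

Derivation:
Move 1: B@(3,0) -> caps B=0 W=0
Move 2: W@(2,2) -> caps B=0 W=0
Move 3: B@(1,1) -> caps B=0 W=0
Move 4: W@(0,0) -> caps B=0 W=0
Move 5: B@(2,0) -> caps B=0 W=0
Move 6: W@(1,2) -> caps B=0 W=0
Move 7: B@(1,0) -> caps B=0 W=0
Move 8: W@(0,1) -> caps B=0 W=0
Move 9: B@(0,2) -> caps B=2 W=0
Move 10: W@(0,3) -> caps B=2 W=0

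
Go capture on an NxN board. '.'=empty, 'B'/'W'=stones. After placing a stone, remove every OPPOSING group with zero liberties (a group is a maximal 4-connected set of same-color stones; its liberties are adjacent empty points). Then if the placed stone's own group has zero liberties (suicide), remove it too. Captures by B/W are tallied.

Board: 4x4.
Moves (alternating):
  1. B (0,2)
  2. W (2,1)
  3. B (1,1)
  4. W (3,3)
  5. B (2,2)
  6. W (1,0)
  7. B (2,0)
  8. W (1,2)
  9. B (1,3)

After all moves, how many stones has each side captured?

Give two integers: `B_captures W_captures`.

Answer: 1 0

Derivation:
Move 1: B@(0,2) -> caps B=0 W=0
Move 2: W@(2,1) -> caps B=0 W=0
Move 3: B@(1,1) -> caps B=0 W=0
Move 4: W@(3,3) -> caps B=0 W=0
Move 5: B@(2,2) -> caps B=0 W=0
Move 6: W@(1,0) -> caps B=0 W=0
Move 7: B@(2,0) -> caps B=0 W=0
Move 8: W@(1,2) -> caps B=0 W=0
Move 9: B@(1,3) -> caps B=1 W=0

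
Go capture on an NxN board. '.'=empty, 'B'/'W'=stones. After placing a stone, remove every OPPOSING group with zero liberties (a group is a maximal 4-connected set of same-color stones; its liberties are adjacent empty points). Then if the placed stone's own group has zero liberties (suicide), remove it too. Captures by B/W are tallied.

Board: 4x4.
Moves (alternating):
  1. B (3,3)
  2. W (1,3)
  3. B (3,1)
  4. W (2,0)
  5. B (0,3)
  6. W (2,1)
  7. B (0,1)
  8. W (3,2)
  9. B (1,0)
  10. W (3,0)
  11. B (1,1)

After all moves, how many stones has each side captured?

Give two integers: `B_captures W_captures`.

Move 1: B@(3,3) -> caps B=0 W=0
Move 2: W@(1,3) -> caps B=0 W=0
Move 3: B@(3,1) -> caps B=0 W=0
Move 4: W@(2,0) -> caps B=0 W=0
Move 5: B@(0,3) -> caps B=0 W=0
Move 6: W@(2,1) -> caps B=0 W=0
Move 7: B@(0,1) -> caps B=0 W=0
Move 8: W@(3,2) -> caps B=0 W=0
Move 9: B@(1,0) -> caps B=0 W=0
Move 10: W@(3,0) -> caps B=0 W=1
Move 11: B@(1,1) -> caps B=0 W=1

Answer: 0 1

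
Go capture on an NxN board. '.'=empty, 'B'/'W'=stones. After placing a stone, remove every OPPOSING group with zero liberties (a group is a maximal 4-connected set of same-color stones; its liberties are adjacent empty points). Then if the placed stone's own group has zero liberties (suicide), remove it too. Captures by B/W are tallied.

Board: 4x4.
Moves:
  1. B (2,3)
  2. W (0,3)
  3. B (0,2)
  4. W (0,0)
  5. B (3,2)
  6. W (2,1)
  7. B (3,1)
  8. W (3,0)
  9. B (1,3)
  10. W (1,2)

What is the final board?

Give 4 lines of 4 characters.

Move 1: B@(2,3) -> caps B=0 W=0
Move 2: W@(0,3) -> caps B=0 W=0
Move 3: B@(0,2) -> caps B=0 W=0
Move 4: W@(0,0) -> caps B=0 W=0
Move 5: B@(3,2) -> caps B=0 W=0
Move 6: W@(2,1) -> caps B=0 W=0
Move 7: B@(3,1) -> caps B=0 W=0
Move 8: W@(3,0) -> caps B=0 W=0
Move 9: B@(1,3) -> caps B=1 W=0
Move 10: W@(1,2) -> caps B=1 W=0

Answer: W.B.
..WB
.W.B
WBB.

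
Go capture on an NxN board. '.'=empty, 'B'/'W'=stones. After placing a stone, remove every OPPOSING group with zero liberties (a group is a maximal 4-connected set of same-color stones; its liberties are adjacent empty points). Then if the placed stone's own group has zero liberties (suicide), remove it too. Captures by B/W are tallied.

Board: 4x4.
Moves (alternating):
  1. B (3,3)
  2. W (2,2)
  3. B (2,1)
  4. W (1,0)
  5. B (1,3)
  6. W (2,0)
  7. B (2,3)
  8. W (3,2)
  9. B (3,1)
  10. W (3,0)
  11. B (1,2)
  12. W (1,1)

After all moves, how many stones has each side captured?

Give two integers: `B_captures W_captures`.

Answer: 2 0

Derivation:
Move 1: B@(3,3) -> caps B=0 W=0
Move 2: W@(2,2) -> caps B=0 W=0
Move 3: B@(2,1) -> caps B=0 W=0
Move 4: W@(1,0) -> caps B=0 W=0
Move 5: B@(1,3) -> caps B=0 W=0
Move 6: W@(2,0) -> caps B=0 W=0
Move 7: B@(2,3) -> caps B=0 W=0
Move 8: W@(3,2) -> caps B=0 W=0
Move 9: B@(3,1) -> caps B=0 W=0
Move 10: W@(3,0) -> caps B=0 W=0
Move 11: B@(1,2) -> caps B=2 W=0
Move 12: W@(1,1) -> caps B=2 W=0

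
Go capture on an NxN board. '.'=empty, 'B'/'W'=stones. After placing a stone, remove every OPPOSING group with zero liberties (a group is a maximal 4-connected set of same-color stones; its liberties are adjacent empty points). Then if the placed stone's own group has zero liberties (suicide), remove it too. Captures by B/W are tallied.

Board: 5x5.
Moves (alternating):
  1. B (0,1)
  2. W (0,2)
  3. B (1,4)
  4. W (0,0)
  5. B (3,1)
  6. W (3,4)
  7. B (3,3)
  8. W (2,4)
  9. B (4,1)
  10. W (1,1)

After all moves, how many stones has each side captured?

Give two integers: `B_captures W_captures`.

Move 1: B@(0,1) -> caps B=0 W=0
Move 2: W@(0,2) -> caps B=0 W=0
Move 3: B@(1,4) -> caps B=0 W=0
Move 4: W@(0,0) -> caps B=0 W=0
Move 5: B@(3,1) -> caps B=0 W=0
Move 6: W@(3,4) -> caps B=0 W=0
Move 7: B@(3,3) -> caps B=0 W=0
Move 8: W@(2,4) -> caps B=0 W=0
Move 9: B@(4,1) -> caps B=0 W=0
Move 10: W@(1,1) -> caps B=0 W=1

Answer: 0 1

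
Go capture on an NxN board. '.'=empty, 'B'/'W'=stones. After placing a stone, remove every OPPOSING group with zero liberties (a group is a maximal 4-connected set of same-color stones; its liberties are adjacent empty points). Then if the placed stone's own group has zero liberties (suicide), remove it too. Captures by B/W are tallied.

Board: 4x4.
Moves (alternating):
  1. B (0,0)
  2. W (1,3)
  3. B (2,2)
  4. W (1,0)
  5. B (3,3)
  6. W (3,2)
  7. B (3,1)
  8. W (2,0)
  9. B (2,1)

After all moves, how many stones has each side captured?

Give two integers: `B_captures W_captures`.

Move 1: B@(0,0) -> caps B=0 W=0
Move 2: W@(1,3) -> caps B=0 W=0
Move 3: B@(2,2) -> caps B=0 W=0
Move 4: W@(1,0) -> caps B=0 W=0
Move 5: B@(3,3) -> caps B=0 W=0
Move 6: W@(3,2) -> caps B=0 W=0
Move 7: B@(3,1) -> caps B=1 W=0
Move 8: W@(2,0) -> caps B=1 W=0
Move 9: B@(2,1) -> caps B=1 W=0

Answer: 1 0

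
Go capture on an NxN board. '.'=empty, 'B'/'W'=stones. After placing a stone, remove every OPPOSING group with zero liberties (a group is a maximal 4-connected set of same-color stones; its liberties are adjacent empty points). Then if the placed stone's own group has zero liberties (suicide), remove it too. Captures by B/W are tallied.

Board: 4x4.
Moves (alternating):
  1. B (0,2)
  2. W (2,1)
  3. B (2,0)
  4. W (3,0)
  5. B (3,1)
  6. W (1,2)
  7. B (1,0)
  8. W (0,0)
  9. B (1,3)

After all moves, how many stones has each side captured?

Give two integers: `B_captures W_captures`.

Answer: 1 0

Derivation:
Move 1: B@(0,2) -> caps B=0 W=0
Move 2: W@(2,1) -> caps B=0 W=0
Move 3: B@(2,0) -> caps B=0 W=0
Move 4: W@(3,0) -> caps B=0 W=0
Move 5: B@(3,1) -> caps B=1 W=0
Move 6: W@(1,2) -> caps B=1 W=0
Move 7: B@(1,0) -> caps B=1 W=0
Move 8: W@(0,0) -> caps B=1 W=0
Move 9: B@(1,3) -> caps B=1 W=0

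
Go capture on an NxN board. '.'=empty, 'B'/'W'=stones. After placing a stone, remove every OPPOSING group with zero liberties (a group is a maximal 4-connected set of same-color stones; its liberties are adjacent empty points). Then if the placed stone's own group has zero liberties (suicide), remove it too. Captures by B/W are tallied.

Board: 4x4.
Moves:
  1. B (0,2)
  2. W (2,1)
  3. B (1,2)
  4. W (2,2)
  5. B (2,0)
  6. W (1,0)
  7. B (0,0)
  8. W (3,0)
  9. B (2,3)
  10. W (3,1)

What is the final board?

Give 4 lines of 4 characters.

Answer: B.B.
W.B.
.WWB
WW..

Derivation:
Move 1: B@(0,2) -> caps B=0 W=0
Move 2: W@(2,1) -> caps B=0 W=0
Move 3: B@(1,2) -> caps B=0 W=0
Move 4: W@(2,2) -> caps B=0 W=0
Move 5: B@(2,0) -> caps B=0 W=0
Move 6: W@(1,0) -> caps B=0 W=0
Move 7: B@(0,0) -> caps B=0 W=0
Move 8: W@(3,0) -> caps B=0 W=1
Move 9: B@(2,3) -> caps B=0 W=1
Move 10: W@(3,1) -> caps B=0 W=1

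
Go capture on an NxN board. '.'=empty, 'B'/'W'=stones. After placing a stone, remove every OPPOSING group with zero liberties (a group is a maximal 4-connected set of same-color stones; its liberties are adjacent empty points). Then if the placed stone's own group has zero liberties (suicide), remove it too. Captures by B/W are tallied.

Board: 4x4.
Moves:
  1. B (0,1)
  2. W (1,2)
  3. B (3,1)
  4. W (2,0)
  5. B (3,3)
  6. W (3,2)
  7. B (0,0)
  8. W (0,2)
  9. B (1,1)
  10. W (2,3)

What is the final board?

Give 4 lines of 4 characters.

Move 1: B@(0,1) -> caps B=0 W=0
Move 2: W@(1,2) -> caps B=0 W=0
Move 3: B@(3,1) -> caps B=0 W=0
Move 4: W@(2,0) -> caps B=0 W=0
Move 5: B@(3,3) -> caps B=0 W=0
Move 6: W@(3,2) -> caps B=0 W=0
Move 7: B@(0,0) -> caps B=0 W=0
Move 8: W@(0,2) -> caps B=0 W=0
Move 9: B@(1,1) -> caps B=0 W=0
Move 10: W@(2,3) -> caps B=0 W=1

Answer: BBW.
.BW.
W..W
.BW.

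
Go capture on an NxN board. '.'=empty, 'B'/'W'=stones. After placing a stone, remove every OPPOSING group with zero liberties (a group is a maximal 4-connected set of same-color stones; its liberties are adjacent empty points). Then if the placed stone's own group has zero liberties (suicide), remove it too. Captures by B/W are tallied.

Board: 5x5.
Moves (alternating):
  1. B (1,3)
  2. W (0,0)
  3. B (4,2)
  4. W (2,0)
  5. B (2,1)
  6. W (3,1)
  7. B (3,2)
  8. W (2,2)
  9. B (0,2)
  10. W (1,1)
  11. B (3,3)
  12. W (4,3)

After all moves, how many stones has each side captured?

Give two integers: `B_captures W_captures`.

Answer: 0 1

Derivation:
Move 1: B@(1,3) -> caps B=0 W=0
Move 2: W@(0,0) -> caps B=0 W=0
Move 3: B@(4,2) -> caps B=0 W=0
Move 4: W@(2,0) -> caps B=0 W=0
Move 5: B@(2,1) -> caps B=0 W=0
Move 6: W@(3,1) -> caps B=0 W=0
Move 7: B@(3,2) -> caps B=0 W=0
Move 8: W@(2,2) -> caps B=0 W=0
Move 9: B@(0,2) -> caps B=0 W=0
Move 10: W@(1,1) -> caps B=0 W=1
Move 11: B@(3,3) -> caps B=0 W=1
Move 12: W@(4,3) -> caps B=0 W=1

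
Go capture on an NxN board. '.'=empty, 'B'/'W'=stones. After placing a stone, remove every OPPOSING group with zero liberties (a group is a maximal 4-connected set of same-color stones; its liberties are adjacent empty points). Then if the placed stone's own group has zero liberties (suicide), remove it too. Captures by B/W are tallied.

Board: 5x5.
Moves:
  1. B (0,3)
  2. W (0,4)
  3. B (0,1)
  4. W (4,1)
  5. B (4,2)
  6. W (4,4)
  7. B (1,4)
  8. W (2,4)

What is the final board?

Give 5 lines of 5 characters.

Move 1: B@(0,3) -> caps B=0 W=0
Move 2: W@(0,4) -> caps B=0 W=0
Move 3: B@(0,1) -> caps B=0 W=0
Move 4: W@(4,1) -> caps B=0 W=0
Move 5: B@(4,2) -> caps B=0 W=0
Move 6: W@(4,4) -> caps B=0 W=0
Move 7: B@(1,4) -> caps B=1 W=0
Move 8: W@(2,4) -> caps B=1 W=0

Answer: .B.B.
....B
....W
.....
.WB.W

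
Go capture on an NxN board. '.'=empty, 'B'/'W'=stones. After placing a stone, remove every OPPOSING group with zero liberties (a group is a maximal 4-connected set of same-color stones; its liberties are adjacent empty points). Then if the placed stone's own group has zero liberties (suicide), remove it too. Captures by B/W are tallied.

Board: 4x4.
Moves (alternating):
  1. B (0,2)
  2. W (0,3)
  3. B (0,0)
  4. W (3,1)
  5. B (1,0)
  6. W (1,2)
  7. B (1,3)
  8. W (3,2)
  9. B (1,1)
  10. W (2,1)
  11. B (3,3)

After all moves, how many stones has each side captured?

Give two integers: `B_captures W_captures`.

Move 1: B@(0,2) -> caps B=0 W=0
Move 2: W@(0,3) -> caps B=0 W=0
Move 3: B@(0,0) -> caps B=0 W=0
Move 4: W@(3,1) -> caps B=0 W=0
Move 5: B@(1,0) -> caps B=0 W=0
Move 6: W@(1,2) -> caps B=0 W=0
Move 7: B@(1,3) -> caps B=1 W=0
Move 8: W@(3,2) -> caps B=1 W=0
Move 9: B@(1,1) -> caps B=1 W=0
Move 10: W@(2,1) -> caps B=1 W=0
Move 11: B@(3,3) -> caps B=1 W=0

Answer: 1 0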